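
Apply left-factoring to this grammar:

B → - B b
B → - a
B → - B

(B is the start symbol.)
Left-factoring transforms A → αβ₁ | αβ₂ into A → αA' and A' → β₁ | β₂
(α is the longest common prefix among the alternatives). Repeat until
no nonterminal has two alternatives with a common prefix.

Round 1: B has alternatives sharing prefix '-'. Introduce B': B → - B'
  Add: B' → B b
  Add: B' → a
  Add: B' → B

Round 2: B' has alternatives sharing prefix 'B'. Introduce B'': B' → B B''
  Add: B'' → b
  Add: B'' → ε

No remaining common prefixes — done.

Resulting grammar:
B → - B'
B' → B B''
B'' → b
B'' → ε
B' → a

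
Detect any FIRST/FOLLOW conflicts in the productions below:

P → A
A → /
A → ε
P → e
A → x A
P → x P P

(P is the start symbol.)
Yes. P → e with FOLLOW(P) on { 'e' }; P → x P P with FOLLOW(P) on { 'x' }; A → '/' with FOLLOW(A) on { '/' }; A → x A with FOLLOW(A) on { 'x' }

A FIRST/FOLLOW conflict occurs when a non-terminal N has a nullable alternative N → β (β ⇒* ε) and another alternative N → α with FIRST(α) ∩ FOLLOW(N) ≠ ∅: on such a lookahead the parser cannot decide between expanding α and letting N vanish via β.

Nullable non-terminals: A, P.
FIRST sets used below: FIRST(A) = { '/', 'x', ε }

A: nullable alternative(s) A → ε; FOLLOW(A) = { $, '/', 'e', 'x' }
  A → /: FIRST \ {ε} = { '/' } — overlaps FOLLOW(A) on { '/' }: CONFLICT
  A → ε: FIRST \ {ε} = { } — this is the only nullable alternative, skip
  A → x A: FIRST \ {ε} = { 'x' } — overlaps FOLLOW(A) on { 'x' }: CONFLICT

P: nullable alternative(s) P → A; FOLLOW(P) = { $, '/', 'e', 'x' }
  P → A: FIRST \ {ε} = { '/', 'x' } — this is the only nullable alternative, skip
  P → e: FIRST \ {ε} = { 'e' } — overlaps FOLLOW(P) on { 'e' }: CONFLICT
  P → x P P: FIRST \ {ε} = { 'x' } — overlaps FOLLOW(P) on { 'x' }: CONFLICT

So the grammar has 4 FIRST/FOLLOW conflicts (marked CONFLICT above).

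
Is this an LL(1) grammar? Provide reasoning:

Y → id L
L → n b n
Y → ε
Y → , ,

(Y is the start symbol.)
A grammar is LL(1) if for each non-terminal N with multiple productions, the predict sets of those productions are pairwise disjoint, where PREDICT(N → α) = (FIRST(α) \ {ε}) ∪ (FOLLOW(N) if α ⇒* ε).

Relevant sets:
  FOLLOW(Y) = { $ }

For Y:
  PREDICT(Y → id L) = { 'id' }
  PREDICT(Y → ε) = { $ }
  PREDICT(Y → ',' ',') = { ',' }
L has a single production, so nothing to check there.

All predict sets are disjoint. The grammar IS LL(1).

Answer: Yes, the grammar is LL(1).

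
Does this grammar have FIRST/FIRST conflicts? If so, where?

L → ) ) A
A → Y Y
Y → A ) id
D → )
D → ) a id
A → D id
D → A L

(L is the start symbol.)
Yes. A → Y Y / A → D id on { ')' }; D → ')' / D → ')' a id on { ')' }; D → ')' / D → A L on { ')' }; D → ')' a id / D → A L on { ')' }

FIRST sets of the non-terminals at (or reachable through a nullable prefix from) the front of some alternative:
  FIRST(Y) = { ')' }
  FIRST(D) = { ')' }
  FIRST(A) = { ')' }

Productions for A:
  A → Y Y: FIRST = { ')' }
  A → D id: FIRST = { ')' }
Productions for D:
  D → ): FIRST = { ')' }
  D → ) a id: FIRST = { ')' }
  D → A L: FIRST = { ')' }
L, Y have only one production, so no FIRST/FIRST conflict is possible there.

Conflict for A: A → Y Y and A → D id
  Overlap: { ')' }
Conflict for D: D → ) and D → ) a id
  Overlap: { ')' }
Conflict for D: D → ) and D → A L
  Overlap: { ')' }
Conflict for D: D → ) a id and D → A L
  Overlap: { ')' }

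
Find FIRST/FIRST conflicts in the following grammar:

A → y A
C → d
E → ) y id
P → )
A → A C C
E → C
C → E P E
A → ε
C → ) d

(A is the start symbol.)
Yes. A → y A / A → A C C on { 'y' }; C → d / C → E P E on { 'd' }; C → E P E / C → ')' d on { ')' }; E → ')' y id / E → C on { ')' }

FIRST sets of the non-terminals at (or reachable through a nullable prefix from) the front of some alternative:
  FIRST(A) = { ')', 'd', 'y', ε }
  FIRST(C) = { ')', 'd' }
  FIRST(E) = { ')', 'd' }

Productions for A:
  A → y A: FIRST = { 'y' }
  A → A C C: FIRST = { ')', 'd', 'y' }
  A → ε: FIRST = { ε }
Productions for C:
  C → d: FIRST = { 'd' }
  C → E P E: FIRST = { ')', 'd' }
  C → ) d: FIRST = { ')' }
Productions for E:
  E → ) y id: FIRST = { ')' }
  E → C: FIRST = { ')', 'd' }
P has only one production, so no FIRST/FIRST conflict is possible there.

Conflict for A: A → y A and A → A C C
  Overlap: { 'y' }
Conflict for C: C → d and C → E P E
  Overlap: { 'd' }
Conflict for C: C → E P E and C → ) d
  Overlap: { ')' }
Conflict for E: E → ) y id and E → C
  Overlap: { ')' }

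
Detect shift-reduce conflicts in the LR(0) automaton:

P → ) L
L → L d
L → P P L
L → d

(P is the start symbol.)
Yes — I3: [P → ) L .] vs [L → L . d]; I7: [L → P P L .] vs [L → L . d]

A shift-reduce conflict occurs when an LR(0) state has both:
  - a complete (reduce) item [A → α .] (dot at the end), and
  - a shift item [B → β . c γ] (dot before a terminal).

Augment with P' → P and build the canonical LR(0) collection (I0 = CLOSURE({[P' → . P]}), then GOTO on every symbol after a dot until no new states appear). It has 9 states:
  I0: { [P → . ) L], [P' → . P] }  — shift
  I1: { [L → . L d], [L → . P P L], [L → . d], [P → ) . L], [P → . ) L] }  — shift
  I2: { [P' → P .] }  — accept
  I3: { [L → L . d], [P → ) L .] }  — shift, reduce
  I4: { [L → P . P L], [P → . ) L] }  — shift
  I5: { [L → d .] }  — reduce
  I6: { [L → . L d], [L → . P P L], [L → . d], [L → P P . L], [P → . ) L] }  — shift
  I7: { [L → L . d], [L → P P L .] }  — shift, reduce
  I8: { [L → L d .] }  — reduce

I3 contains reduce item [P → ) L .] and shift item [L → L . d] — shift-reduce conflict.
I7 contains reduce item [L → P P L .] and shift item [L → L . d] — shift-reduce conflict.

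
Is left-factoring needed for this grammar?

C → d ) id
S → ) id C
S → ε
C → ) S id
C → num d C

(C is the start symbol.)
Left-factoring is needed when two productions for the same non-terminal
share a common prefix on the right-hand side.

Productions for C:
  C → d ) id
  C → ) S id
  C → num d C
Productions for S:
  S → ) id C
  S → ε

No common prefixes found.

Answer: No, left-factoring is not needed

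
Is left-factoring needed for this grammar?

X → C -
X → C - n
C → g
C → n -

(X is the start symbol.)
Yes, X has productions with common prefix 'C -'

Left-factoring is needed when two productions for the same non-terminal
share a common prefix on the right-hand side.

Productions for X:
  X → C -
  X → C - n
Productions for C:
  C → g
  C → n -

Found common prefix 'C -' in productions for X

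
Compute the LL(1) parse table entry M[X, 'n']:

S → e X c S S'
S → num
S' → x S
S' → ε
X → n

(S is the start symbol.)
X → n

To find M[X, 'n'], we find productions for X where 'n' is in the predict set (PREDICT(N → α) = (FIRST(α) \ {ε}) ∪ (FOLLOW(N) if α ⇒* ε)).

X → n: PREDICT = { 'n' }
  'n' is in predict set, so this production goes in M[X, 'n']

M[X, 'n'] = X → n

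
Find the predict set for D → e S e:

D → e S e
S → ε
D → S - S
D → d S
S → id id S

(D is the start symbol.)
{ 'e' }

PREDICT(D → e S e) = (FIRST(RHS) \ {ε}) ∪ (FOLLOW(D) if ε ∈ FIRST(RHS), i.e. RHS ⇒* ε)
FIRST(e S e) = { 'e' }
ε ∉ FIRST(e S e), so FOLLOW(D) is not added.
PREDICT(D → e S e) = { 'e' }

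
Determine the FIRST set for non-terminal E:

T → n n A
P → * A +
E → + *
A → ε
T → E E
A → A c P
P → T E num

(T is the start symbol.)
To compute FIRST(E), examine every production with E on the left-hand side, reading each right-hand side left to right until a non-nullable symbol is reached.

From E → + *:
  - '+' is a terminal: add '+' and stop

Collecting: FIRST(E) = { '+' }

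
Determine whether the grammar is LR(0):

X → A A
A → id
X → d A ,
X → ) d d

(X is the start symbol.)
Yes, the grammar is LR(0)

A grammar is LR(0) if no state in the canonical LR(0) collection has:
  - both a shift item (dot before a terminal) and a complete item (shift-reduce conflict), or
  - two or more complete items (reduce-reduce conflict; the accept item [X' → X .] counts as a complete item here).

Augment with X' → X and build the canonical LR(0) collection (I0 = CLOSURE({[X' → . X]}), then GOTO on every symbol after a dot until no new states appear). It has 11 states:
  I0: { [A → . id], [X → . ) d d], [X → . A A], [X → . d A ,], [X' → . X] }  — shift
  I1: { [X → ) . d d] }  — shift
  I2: { [A → . id], [X → A . A] }  — shift
  I3: { [X' → X .] }  — accept
  I4: { [A → . id], [X → d . A ,] }  — shift
  I5: { [A → id .] }  — reduce
  I6: { [X → d A . ,] }  — shift
  I7: { [X → d A , .] }  — reduce
  I8: { [X → A A .] }  — reduce
  I9: { [X → ) d . d] }  — shift
  I10: { [X → ) d d .] }  — reduce

Every state is either a pure shift/goto state or contains exactly one complete item and nothing to shift — no conflicts. The grammar is LR(0).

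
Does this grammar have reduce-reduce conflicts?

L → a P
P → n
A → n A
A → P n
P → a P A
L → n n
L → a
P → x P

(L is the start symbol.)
No reduce-reduce conflicts

A reduce-reduce conflict occurs when an LR(0) state has two complete items [A → α .] and [B → β .] — both call for a reduction, and with no lookahead the parser cannot choose between them.

Augment with L' → L and build the canonical LR(0) collection (I0 = CLOSURE({[L' → . L]}), then GOTO on every symbol after a dot until no new states appear). It has 16 states:
  I0: { [L → . a P], [L → . a], [L → . n n], [L' → . L] }  — shift
  I1: { [L' → L .] }  — accept
  I2: { [L → a . P], [L → a .], [P → . a P A], [P → . n], [P → . x P] }  — shift, reduce
  I3: { [L → n . n] }  — shift
  I4: { [L → n n .] }  — reduce
  I5: { [L → a P .] }  — reduce
  I6: { [P → . a P A], [P → . n], [P → . x P], [P → a . P A] }  — shift
  I7: { [P → n .] }  — reduce
  I8: { [P → . a P A], [P → . n], [P → . x P], [P → x . P] }  — shift
  I9: { [P → x P .] }  — reduce
  I10: { [A → . P n], [A → . n A], [P → . a P A], [P → . n], [P → . x P], [P → a P . A] }  — shift
  I11: { [P → a P A .] }  — reduce
  I12: { [A → P . n] }  — shift
  I13: { [A → . P n], [A → . n A], [A → n . A], [P → . a P A], [P → . n], [P → . x P], [P → n .] }  — shift, reduce
  I14: { [A → n A .] }  — reduce
  I15: { [A → P n .] }  — reduce

No state contains more than one complete item.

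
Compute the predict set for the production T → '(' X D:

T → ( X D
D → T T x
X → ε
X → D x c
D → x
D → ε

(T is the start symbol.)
PREDICT(T → '(' X D) = (FIRST(RHS) \ {ε}) ∪ (FOLLOW(T) if ε ∈ FIRST(RHS), i.e. RHS ⇒* ε)
FIRST('(' X D) = { '(' }
ε ∉ FIRST('(' X D), so FOLLOW(T) is not added.
PREDICT(T → '(' X D) = { '(' }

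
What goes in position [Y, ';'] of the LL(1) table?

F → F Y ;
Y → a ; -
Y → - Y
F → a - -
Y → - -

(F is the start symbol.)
Empty (error entry)

To find M[Y, ';'], we find productions for Y where ';' is in the predict set (PREDICT(N → α) = (FIRST(α) \ {ε}) ∪ (FOLLOW(N) if α ⇒* ε)).

Y → a ; -: PREDICT = { 'a' }
Y → - Y: PREDICT = { '-' }
Y → - -: PREDICT = { '-' }

M[Y, ';'] is empty (no production applies)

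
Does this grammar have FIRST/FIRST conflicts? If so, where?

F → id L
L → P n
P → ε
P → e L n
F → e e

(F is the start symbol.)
No FIRST/FIRST conflicts.

A FIRST/FIRST conflict occurs when two productions N → α and N → β for the same non-terminal have FIRST(α) ∩ FIRST(β) ≠ ∅ (with ε ∈ FIRST of a nullable right-hand side, so two nullable alternatives also conflict).

Productions for F:
  F → id L: FIRST = { 'id' }
  F → e e: FIRST = { 'e' }
Productions for P:
  P → ε: FIRST = { ε }
  P → e L n: FIRST = { 'e' }
L has only one production, so no FIRST/FIRST conflict is possible there.

All alternatives of each non-terminal have pairwise disjoint FIRST sets.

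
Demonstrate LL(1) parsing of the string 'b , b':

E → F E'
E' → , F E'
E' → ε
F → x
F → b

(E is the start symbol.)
LL(1) parsing maintains a stack (initially the start symbol over $) and the input. At each step: if the stack top is a terminal, match it against the current input token; if it is a non-terminal N, replace it with the RHS of M[N, lookahead] (the unique production whose predict set contains the lookahead).

Stack is shown with the top on the left.

Stack     Input    Action
-------------------------
E $       b , b $  output E → F E'
F E' $    b , b $  output F → b
b E' $    b , b $  match 'b'
E' $      , b $    output E' → , F E'
, F E' $  , b $    match ','
F E' $    b $      output F → b
b E' $    b $      match 'b'
E' $      $        output E' → ε
$         $        accept

The string is accepted.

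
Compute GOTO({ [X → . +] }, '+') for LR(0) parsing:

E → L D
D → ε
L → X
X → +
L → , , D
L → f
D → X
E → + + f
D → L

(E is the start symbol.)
{ [X → + .] }

GOTO(I, '+') = CLOSURE({ [A → αX.β] : [A → α.Xβ] ∈ I, X = '+' })

Items with dot before '+', with the dot advanced:
  [X → . +] → [X → + .]
Closure adds nothing (no advanced item has the dot before a non-terminal).

GOTO = { [X → + .] }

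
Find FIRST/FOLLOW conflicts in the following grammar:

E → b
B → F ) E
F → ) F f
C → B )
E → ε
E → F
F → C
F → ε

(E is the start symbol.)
A FIRST/FOLLOW conflict occurs when a non-terminal N has a nullable alternative N → β (β ⇒* ε) and another alternative N → α with FIRST(α) ∩ FOLLOW(N) ≠ ∅: on such a lookahead the parser cannot decide between expanding α and letting N vanish via β.

Nullable non-terminals: E, F.
FIRST sets used below: FIRST(F) = { ')', ε }, FIRST(C) = { ')' }

E: nullable alternative(s) E → ε, E → F; FOLLOW(E) = { $, ')' }
  E → b: FIRST \ {ε} = { 'b' } — disjoint from FOLLOW(E)
  E → ε: FIRST \ {ε} = { } — disjoint from FOLLOW(E)
  E → F: FIRST \ {ε} = { ')' } — overlaps FOLLOW(E) on { ')' }: CONFLICT

F: nullable alternative(s) F → ε; FOLLOW(F) = { $, ')', 'f' }
  F → ) F f: FIRST \ {ε} = { ')' } — overlaps FOLLOW(F) on { ')' }: CONFLICT
  F → C: FIRST \ {ε} = { ')' } — overlaps FOLLOW(F) on { ')' }: CONFLICT
  F → ε: FIRST \ {ε} = { } — this is the only nullable alternative, skip

B, C have no nullable alternative, so no FIRST/FOLLOW check is needed there.

So the grammar has 3 FIRST/FOLLOW conflicts (marked CONFLICT above).

Answer: Yes. E → F with FOLLOW(E) on { ')' }; F → ')' F f with FOLLOW(F) on { ')' }; F → C with FOLLOW(F) on { ')' }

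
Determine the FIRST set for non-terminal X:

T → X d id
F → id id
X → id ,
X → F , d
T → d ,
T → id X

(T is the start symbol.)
{ 'id' }

FIRST sets of the other non-terminals involved (by the same procedure, iterated to a fixed point):
  FIRST(F) = { 'id' }

From X → id ,:
  - id is a terminal: add 'id' and stop
From X → F , d:
  - F is a non-terminal: add FIRST(F) \ {ε} = { 'id' }
    F is not nullable, so stop

Collecting: FIRST(X) = { 'id' }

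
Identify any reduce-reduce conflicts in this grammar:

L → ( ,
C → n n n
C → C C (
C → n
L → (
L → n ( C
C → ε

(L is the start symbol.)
A reduce-reduce conflict occurs when an LR(0) state has two complete items [A → α .] and [B → β .] — both call for a reduction, and with no lookahead the parser cannot choose between them.

Augment with L' → L and build the canonical LR(0) collection (I0 = CLOSURE({[L' → . L]}), then GOTO on every symbol after a dot until no new states appear). It has 12 states:
  I0: { [L → . ( ,], [L → . (], [L → . n ( C], [L' → . L] }  — shift
  I1: { [L → ( . ,], [L → ( .] }  — shift, reduce
  I2: { [L' → L .] }  — accept
  I3: { [L → n . ( C] }  — shift
  I4: { [C → . C C (], [C → . n n n], [C → . n], [C → .], [L → n ( . C] }  — shift, reduce
  I5: { [C → . C C (], [C → . n n n], [C → . n], [C → .], [C → C . C (], [L → n ( C .] }  — shift, 2 reduces
  I6: { [C → n . n n], [C → n .] }  — shift, reduce
  I7: { [C → n n . n] }  — shift
  I8: { [C → n n n .] }  — reduce
  I9: { [C → . C C (], [C → . n n n], [C → . n], [C → .], [C → C . C (], [C → C C . (] }  — shift, reduce
  I10: { [C → C C ( .] }  — reduce
  I11: { [L → ( , .] }  — reduce

I5 contains complete items [C → .], [L → n ( C .] — reduce-reduce conflict.

Answer: Yes — I5: [C → .] vs [L → n ( C .]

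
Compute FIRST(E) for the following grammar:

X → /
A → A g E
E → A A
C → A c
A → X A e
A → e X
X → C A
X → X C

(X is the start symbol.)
To compute FIRST(E), examine every production with E on the left-hand side, reading each right-hand side left to right until a non-nullable symbol is reached.

FIRST sets of the other non-terminals involved (by the same procedure, iterated to a fixed point):
  FIRST(A) = { '/', 'e' }

From E → A A:
  - A is a non-terminal: add FIRST(A) \ {ε} = { '/', 'e' }
    A is not nullable, so stop

Collecting: FIRST(E) = { '/', 'e' }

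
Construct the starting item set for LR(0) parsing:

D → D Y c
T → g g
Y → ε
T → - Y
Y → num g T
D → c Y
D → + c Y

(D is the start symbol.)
{ [D → . + c Y], [D → . D Y c], [D → . c Y], [D' → . D] }

First, augment the grammar with D' → D
I₀ = CLOSURE({ [D' → . D] }):
  [D' → . D] has the dot before D: add [D → . D Y c], [D → . c Y], [D → . + c Y]
No further items can be added.

I₀ = { [D → . + c Y], [D → . D Y c], [D → . c Y], [D' → . D] }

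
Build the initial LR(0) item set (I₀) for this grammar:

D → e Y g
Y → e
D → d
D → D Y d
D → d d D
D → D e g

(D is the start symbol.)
First, augment the grammar with D' → D
I₀ = CLOSURE({ [D' → . D] }):
  [D' → . D] has the dot before D: add [D → . e Y g], [D → . d], [D → . D Y d], [D → . d d D], [D → . D e g]
No further items can be added.

I₀ = { [D → . D Y d], [D → . D e g], [D → . d d D], [D → . d], [D → . e Y g], [D' → . D] }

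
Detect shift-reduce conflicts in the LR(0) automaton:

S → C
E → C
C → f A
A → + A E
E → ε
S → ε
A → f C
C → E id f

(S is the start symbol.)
Yes — I0: [E → .] vs [C → . f A]; I7: [E → .] vs [C → . f A]; I9: [E → .] vs [C → . f A]; I11: [A → + A E .] vs [C → E . id f]

A shift-reduce conflict occurs when an LR(0) state has both:
  - a complete (reduce) item [A → α .] (dot at the end), and
  - a shift item [B → β . c γ] (dot before a terminal).

Augment with S' → S and build the canonical LR(0) collection (I0 = CLOSURE({[S' → . S]}), then GOTO on every symbol after a dot until no new states appear). It has 14 states:
  I0: { [C → . E id f], [C → . f A], [E → . C], [E → .], [S → . C], [S → .], [S' → . S] }  — shift, 2 reduces
  I1: { [E → C .], [S → C .] }  — 2 reduces
  I2: { [C → E . id f] }  — shift
  I3: { [S' → S .] }  — accept
  I4: { [A → . + A E], [A → . f C], [C → f . A] }  — shift
  I5: { [A → + . A E], [A → . + A E], [A → . f C] }  — shift
  I6: { [C → f A .] }  — reduce
  I7: { [A → f . C], [C → . E id f], [C → . f A], [E → . C], [E → .] }  — shift, reduce
  I8: { [A → f C .], [E → C .] }  — 2 reduces
  I9: { [A → + A . E], [C → . E id f], [C → . f A], [E → . C], [E → .] }  — shift, reduce
  I10: { [E → C .] }  — reduce
  I11: { [A → + A E .], [C → E . id f] }  — shift, reduce
  I12: { [C → E id . f] }  — shift
  I13: { [C → E id f .] }  — reduce

I0 contains reduce items [E → .], [S → .] and shift item [C → . f A] — shift-reduce conflict.
I7 contains reduce item [E → .] and shift item [C → . f A] — shift-reduce conflict.
I9 contains reduce item [E → .] and shift item [C → . f A] — shift-reduce conflict.
I11 contains reduce item [A → + A E .] and shift item [C → E . id f] — shift-reduce conflict.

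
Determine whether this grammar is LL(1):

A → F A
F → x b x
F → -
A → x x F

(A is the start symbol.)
A grammar is LL(1) if for each non-terminal N with multiple productions, the predict sets of those productions are pairwise disjoint, where PREDICT(N → α) = (FIRST(α) \ {ε}) ∪ (FOLLOW(N) if α ⇒* ε).

Relevant sets:
  FIRST(F) = { '-', 'x' }

For A:
  PREDICT(A → F A) = { '-', 'x' }
  PREDICT(A → x x F) = { 'x' }
For F:
  PREDICT(F → x b x) = { 'x' }
  PREDICT(F → '-') = { '-' }

Conflict found: Predict set conflict for A: { 'x' }
The grammar is NOT LL(1).

Answer: No. Predict set conflict for A: { 'x' }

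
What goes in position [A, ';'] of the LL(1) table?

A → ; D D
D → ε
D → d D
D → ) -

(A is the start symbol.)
A → ; D D

To find M[A, ';'], we find productions for A where ';' is in the predict set (PREDICT(N → α) = (FIRST(α) \ {ε}) ∪ (FOLLOW(N) if α ⇒* ε)).

A → ; D D: PREDICT = { ';' }
  ';' is in predict set, so this production goes in M[A, ';']

M[A, ';'] = A → ; D D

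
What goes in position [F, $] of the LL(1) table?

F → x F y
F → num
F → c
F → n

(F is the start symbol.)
To find M[F, $], we find productions for F where $ is in the predict set (PREDICT(N → α) = (FIRST(α) \ {ε}) ∪ (FOLLOW(N) if α ⇒* ε)).

F → x F y: PREDICT = { 'x' }
F → num: PREDICT = { 'num' }
F → c: PREDICT = { 'c' }
F → n: PREDICT = { 'n' }

M[F, $] is empty (no production applies)

Answer: Empty (error entry)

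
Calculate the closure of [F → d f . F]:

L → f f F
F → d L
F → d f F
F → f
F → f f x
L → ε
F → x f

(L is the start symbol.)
{ [F → . d L], [F → . d f F], [F → . f f x], [F → . f], [F → . x f], [F → d f . F] }

To compute CLOSURE, for each item [A → α.Bβ] where B is a non-terminal, add [B → .γ] for all productions B → γ; repeat for the newly added items until nothing changes.

Start with: [F → d f . F]
  [F → d f . F] has the dot before F: add [F → . d L], [F → . d f F], [F → . f], [F → . f f x], [F → . x f]
No further items can be added.

CLOSURE = { [F → . d L], [F → . d f F], [F → . f f x], [F → . f], [F → . x f], [F → d f . F] }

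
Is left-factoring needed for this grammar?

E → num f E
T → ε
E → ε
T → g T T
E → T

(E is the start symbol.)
Left-factoring is needed when two productions for the same non-terminal
share a common prefix on the right-hand side.

Productions for E:
  E → num f E
  E → ε
  E → T
Productions for T:
  T → ε
  T → g T T

No common prefixes found.

Answer: No, left-factoring is not needed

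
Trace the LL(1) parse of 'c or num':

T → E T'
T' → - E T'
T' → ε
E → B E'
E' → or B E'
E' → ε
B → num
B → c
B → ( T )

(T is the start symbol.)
LL(1) parsing maintains a stack (initially the start symbol over $) and the input. At each step: if the stack top is a terminal, match it against the current input token; if it is a non-terminal N, replace it with the RHS of M[N, lookahead] (the unique production whose predict set contains the lookahead).

Stack is shown with the top on the left.

Stack         Input       Action
--------------------------------
T $           c or num $  output T → E T'
E T' $        c or num $  output E → B E'
B E' T' $     c or num $  output B → c
c E' T' $     c or num $  match 'c'
E' T' $       or num $    output E' → or B E'
or B E' T' $  or num $    match 'or'
B E' T' $     num $       output B → num
num E' T' $   num $       match 'num'
E' T' $       $           output E' → ε
T' $          $           output T' → ε
$             $           accept

The string is accepted.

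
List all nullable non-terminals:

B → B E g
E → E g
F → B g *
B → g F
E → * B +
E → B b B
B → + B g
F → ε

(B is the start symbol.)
{ 'F' }

ε-productions: F → ε
So F is immediately nullable.
No further non-terminal can be added: every production for the remaining non-terminals contains a terminal or a non-nullable non-terminal.
Nullable = { 'F' }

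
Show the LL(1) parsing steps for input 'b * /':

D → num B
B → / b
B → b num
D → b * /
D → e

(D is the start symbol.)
Stack is shown with the top on the left.

Stack    Input    Action
------------------------
D $      b * / $  output D → b * /
b * / $  b * / $  match 'b'
* / $    * / $    match '*'
/ $      / $      match '/'
$        $        accept

The string is accepted.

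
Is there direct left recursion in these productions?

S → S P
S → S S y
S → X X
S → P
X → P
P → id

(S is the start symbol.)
S → S P: LEFT RECURSIVE (starts with S)
S → S S y: LEFT RECURSIVE (starts with S)
S → X X: starts with X
S → P: starts with P
X → P: starts with P
P → id: starts with id

The grammar has direct left recursion on: S.

Answer: Yes, S is left-recursive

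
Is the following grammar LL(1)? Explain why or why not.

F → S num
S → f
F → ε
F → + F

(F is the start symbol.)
Yes, the grammar is LL(1).

Relevant sets:
  FIRST(S) = { 'f' }
  FOLLOW(F) = { $ }

For F:
  PREDICT(F → S num) = { 'f' }
  PREDICT(F → ε) = { $ }
  PREDICT(F → '+' F) = { '+' }
S has a single production, so nothing to check there.

All predict sets are disjoint. The grammar IS LL(1).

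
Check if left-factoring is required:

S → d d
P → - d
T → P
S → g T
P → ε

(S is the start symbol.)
No, left-factoring is not needed

Left-factoring is needed when two productions for the same non-terminal
share a common prefix on the right-hand side.

Productions for S:
  S → d d
  S → g T
Productions for P:
  P → - d
  P → ε

No common prefixes found.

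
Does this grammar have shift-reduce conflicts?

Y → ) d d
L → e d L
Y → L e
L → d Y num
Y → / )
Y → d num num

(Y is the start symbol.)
No shift-reduce conflicts

Augment with Y' → Y and build the canonical LR(0) collection (I0 = CLOSURE({[Y' → . Y]}), then GOTO on every symbol after a dot until no new states appear). It has 18 states:
  I0: { [L → . d Y num], [L → . e d L], [Y → . ) d d], [Y → . / )], [Y → . L e], [Y → . d num num], [Y' → . Y] }  — shift
  I1: { [Y → ) . d d] }  — shift
  I2: { [Y → / . )] }  — shift
  I3: { [Y → L . e] }  — shift
  I4: { [Y' → Y .] }  — accept
  I5: { [L → . d Y num], [L → . e d L], [L → d . Y num], [Y → . ) d d], [Y → . / )], [Y → . L e], [Y → . d num num], [Y → d . num num] }  — shift
  I6: { [L → e . d L] }  — shift
  I7: { [L → . d Y num], [L → . e d L], [L → e d . L] }  — shift
  I8: { [L → e d L .] }  — reduce
  I9: { [L → . d Y num], [L → . e d L], [L → d . Y num], [Y → . ) d d], [Y → . / )], [Y → . L e], [Y → . d num num] }  — shift
  I10: { [L → d Y . num] }  — shift
  I11: { [L → d Y num .] }  — reduce
  I12: { [Y → d num . num] }  — shift
  I13: { [Y → d num num .] }  — reduce
  I14: { [Y → L e .] }  — reduce
  I15: { [Y → / ) .] }  — reduce
  I16: { [Y → ) d . d] }  — shift
  I17: { [Y → ) d d .] }  — reduce

No state contains both a complete item and a shift item.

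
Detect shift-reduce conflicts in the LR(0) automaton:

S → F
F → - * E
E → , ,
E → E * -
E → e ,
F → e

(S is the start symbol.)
Yes — I7: [F → - * E .] vs [E → E . * -]

A shift-reduce conflict occurs when an LR(0) state has both:
  - a complete (reduce) item [A → α .] (dot at the end), and
  - a shift item [B → β . c γ] (dot before a terminal).

Augment with S' → S and build the canonical LR(0) collection (I0 = CLOSURE({[S' → . S]}), then GOTO on every symbol after a dot until no new states appear). It has 13 states:
  I0: { [F → . - * E], [F → . e], [S → . F], [S' → . S] }  — shift
  I1: { [F → - . * E] }  — shift
  I2: { [S → F .] }  — reduce
  I3: { [S' → S .] }  — accept
  I4: { [F → e .] }  — reduce
  I5: { [E → . , ,], [E → . E * -], [E → . e ,], [F → - * . E] }  — shift
  I6: { [E → , . ,] }  — shift
  I7: { [E → E . * -], [F → - * E .] }  — shift, reduce
  I8: { [E → e . ,] }  — shift
  I9: { [E → e , .] }  — reduce
  I10: { [E → E * . -] }  — shift
  I11: { [E → E * - .] }  — reduce
  I12: { [E → , , .] }  — reduce

I7 contains reduce item [F → - * E .] and shift item [E → E . * -] — shift-reduce conflict.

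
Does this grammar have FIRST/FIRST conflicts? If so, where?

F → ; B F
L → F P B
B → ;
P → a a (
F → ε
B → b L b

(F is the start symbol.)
Productions for F:
  F → ; B F: FIRST = { ';' }
  F → ε: FIRST = { ε }
Productions for B:
  B → ;: FIRST = { ';' }
  B → b L b: FIRST = { 'b' }
L, P have only one production, so no FIRST/FIRST conflict is possible there.

All alternatives of each non-terminal have pairwise disjoint FIRST sets.

Answer: No FIRST/FIRST conflicts.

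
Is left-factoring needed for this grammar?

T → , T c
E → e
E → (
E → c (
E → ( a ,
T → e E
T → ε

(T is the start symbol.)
Left-factoring is needed when two productions for the same non-terminal
share a common prefix on the right-hand side.

Productions for T:
  T → , T c
  T → e E
  T → ε
Productions for E:
  E → e
  E → (
  E → c (
  E → ( a ,

Found common prefix '(' in productions for E

Answer: Yes, E has productions with common prefix '('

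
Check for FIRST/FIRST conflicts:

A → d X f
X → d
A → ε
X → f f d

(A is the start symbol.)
No FIRST/FIRST conflicts.

A FIRST/FIRST conflict occurs when two productions N → α and N → β for the same non-terminal have FIRST(α) ∩ FIRST(β) ≠ ∅ (with ε ∈ FIRST of a nullable right-hand side, so two nullable alternatives also conflict).

Productions for A:
  A → d X f: FIRST = { 'd' }
  A → ε: FIRST = { ε }
Productions for X:
  X → d: FIRST = { 'd' }
  X → f f d: FIRST = { 'f' }

All alternatives of each non-terminal have pairwise disjoint FIRST sets.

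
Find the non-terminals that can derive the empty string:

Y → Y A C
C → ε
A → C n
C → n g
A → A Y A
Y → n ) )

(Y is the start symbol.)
{ 'C' }

ε-productions: C → ε
So C is immediately nullable.
No further non-terminal can be added: every production for the remaining non-terminals contains a terminal or a non-nullable non-terminal.
Nullable = { 'C' }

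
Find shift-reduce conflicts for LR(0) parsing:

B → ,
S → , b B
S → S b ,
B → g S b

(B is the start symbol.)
A shift-reduce conflict occurs when an LR(0) state has both:
  - a complete (reduce) item [A → α .] (dot at the end), and
  - a shift item [B → β . c γ] (dot before a terminal).

Augment with B' → B and build the canonical LR(0) collection (I0 = CLOSURE({[B' → . B]}), then GOTO on every symbol after a dot until no new states appear). It has 10 states:
  I0: { [B → . ,], [B → . g S b], [B' → . B] }  — shift
  I1: { [B → , .] }  — reduce
  I2: { [B' → B .] }  — accept
  I3: { [B → g . S b], [S → . , b B], [S → . S b ,] }  — shift
  I4: { [S → , . b B] }  — shift
  I5: { [B → g S . b], [S → S . b ,] }  — shift
  I6: { [B → g S b .], [S → S b . ,] }  — shift, reduce
  I7: { [S → S b , .] }  — reduce
  I8: { [B → . ,], [B → . g S b], [S → , b . B] }  — shift
  I9: { [S → , b B .] }  — reduce

I6 contains reduce item [B → g S b .] and shift item [S → S b . ,] — shift-reduce conflict.

Answer: Yes — I6: [B → g S b .] vs [S → S b . ,]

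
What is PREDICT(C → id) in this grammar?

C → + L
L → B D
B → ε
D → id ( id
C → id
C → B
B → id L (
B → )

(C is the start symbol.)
PREDICT(C → id) = (FIRST(RHS) \ {ε}) ∪ (FOLLOW(C) if ε ∈ FIRST(RHS), i.e. RHS ⇒* ε)
FIRST(id) = { 'id' }
ε ∉ FIRST(id), so FOLLOW(C) is not added.
PREDICT(C → id) = { 'id' }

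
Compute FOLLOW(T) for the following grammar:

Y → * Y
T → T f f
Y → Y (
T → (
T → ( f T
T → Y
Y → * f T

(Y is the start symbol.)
{ $, '(', 'f' }

To compute FOLLOW(T), find every occurrence of T on a right-hand side N → α T β: add FIRST(β) \ {ε}, and if β is empty or nullable also add FOLLOW(N). Iterate to a fixed point.

In T → T f f: T is followed by f f, add FIRST(f f) \ {ε} = { 'f' }
In T → ( f T: T is at the end; this adds FOLLOW(T) to itself — nothing new
In Y → * f T: T is at the end, add FOLLOW(Y)

The FOLLOW sets referred to above (computed the same way, to a fixed point):
  FOLLOW(Y) = { $, '(', 'f' }

Taking the union: FOLLOW(T) = { $, '(', 'f' }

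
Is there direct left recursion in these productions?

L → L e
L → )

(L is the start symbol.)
Direct left recursion occurs when N → N α for some non-terminal N (the right-hand side begins with the left-hand side itself).

L → L e: LEFT RECURSIVE (starts with L)
L → ): starts with ')'

The grammar has direct left recursion on: L.

Answer: Yes, L is left-recursive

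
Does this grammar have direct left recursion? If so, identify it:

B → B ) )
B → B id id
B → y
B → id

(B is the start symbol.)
Direct left recursion occurs when N → N α for some non-terminal N (the right-hand side begins with the left-hand side itself).

B → B ) ): LEFT RECURSIVE (starts with B)
B → B id id: LEFT RECURSIVE (starts with B)
B → y: starts with y
B → id: starts with id

The grammar has direct left recursion on: B.

Answer: Yes, B is left-recursive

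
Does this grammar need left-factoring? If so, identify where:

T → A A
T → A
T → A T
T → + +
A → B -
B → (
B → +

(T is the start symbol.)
Yes, T has productions with common prefix 'A'

Left-factoring is needed when two productions for the same non-terminal
share a common prefix on the right-hand side.

Productions for T:
  T → A A
  T → A
  T → A T
  T → + +
Productions for B:
  B → (
  B → +

Found common prefix 'A' in productions for T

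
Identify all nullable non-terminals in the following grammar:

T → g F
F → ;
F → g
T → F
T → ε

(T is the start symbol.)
{ 'T' }

A non-terminal is nullable if it can derive ε (the empty string): either it has an ε-production, or it has a production whose right-hand side consists entirely of nullable non-terminals.

ε-productions: T → ε
So T is immediately nullable.
No further non-terminal can be added: every production for the remaining non-terminals contains a terminal or a non-nullable non-terminal.
Nullable = { 'T' }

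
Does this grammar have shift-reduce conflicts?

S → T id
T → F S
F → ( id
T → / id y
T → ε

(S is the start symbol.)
Yes — I0: [T → .] vs [F → . ( id]; I3: [T → .] vs [F → . ( id]

Augment with S' → S and build the canonical LR(0) collection (I0 = CLOSURE({[S' → . S]}), then GOTO on every symbol after a dot until no new states appear). It has 11 states:
  I0: { [F → . ( id], [S → . T id], [S' → . S], [T → . / id y], [T → . F S], [T → .] }  — shift, reduce
  I1: { [F → ( . id] }  — shift
  I2: { [T → / . id y] }  — shift
  I3: { [F → . ( id], [S → . T id], [T → . / id y], [T → . F S], [T → .], [T → F . S] }  — shift, reduce
  I4: { [S' → S .] }  — accept
  I5: { [S → T . id] }  — shift
  I6: { [S → T id .] }  — reduce
  I7: { [T → F S .] }  — reduce
  I8: { [T → / id . y] }  — shift
  I9: { [T → / id y .] }  — reduce
  I10: { [F → ( id .] }  — reduce

I0 contains reduce item [T → .] and shift items [F → . ( id], [T → . / id y] — shift-reduce conflict.
I3 contains reduce item [T → .] and shift items [F → . ( id], [T → . / id y] — shift-reduce conflict.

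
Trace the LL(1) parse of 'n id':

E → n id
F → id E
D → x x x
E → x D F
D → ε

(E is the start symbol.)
Stack is shown with the top on the left.

Stack   Input   Action
----------------------
E $     n id $  output E → n id
n id $  n id $  match 'n'
id $    id $    match 'id'
$       $       accept

The string is accepted.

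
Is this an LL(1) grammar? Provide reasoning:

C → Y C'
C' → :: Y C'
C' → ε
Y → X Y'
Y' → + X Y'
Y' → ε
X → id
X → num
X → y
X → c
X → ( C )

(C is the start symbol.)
A grammar is LL(1) if for each non-terminal N with multiple productions, the predict sets of those productions are pairwise disjoint, where PREDICT(N → α) = (FIRST(α) \ {ε}) ∪ (FOLLOW(N) if α ⇒* ε).

Relevant sets:
  FOLLOW(C') = { $, ')' }
  FOLLOW(Y') = { $, ')', '::' }

For C':
  PREDICT(C' → :: Y C') = { '::' }
  PREDICT(C' → ε) = { $, ')' }
For Y':
  PREDICT(Y' → '+' X Y') = { '+' }
  PREDICT(Y' → ε) = { $, ')', '::' }
For X:
  PREDICT(X → id) = { 'id' }
  PREDICT(X → num) = { 'num' }
  PREDICT(X → y) = { 'y' }
  PREDICT(X → c) = { 'c' }
  PREDICT(X → '(' C ')') = { '(' }
C, Y have a single production, so nothing to check there.

All predict sets are disjoint. The grammar IS LL(1).

Answer: Yes, the grammar is LL(1).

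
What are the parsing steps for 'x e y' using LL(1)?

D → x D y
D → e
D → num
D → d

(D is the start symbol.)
Stack is shown with the top on the left.

Stack    Input    Action
------------------------
D $      x e y $  output D → x D y
x D y $  x e y $  match 'x'
D y $    e y $    output D → e
e y $    e y $    match 'e'
y $      y $      match 'y'
$        $        accept

The string is accepted.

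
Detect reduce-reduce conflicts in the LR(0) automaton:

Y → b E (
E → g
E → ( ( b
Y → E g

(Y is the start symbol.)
No reduce-reduce conflicts

Augment with Y' → Y and build the canonical LR(0) collection (I0 = CLOSURE({[Y' → . Y]}), then GOTO on every symbol after a dot until no new states appear). It has 11 states:
  I0: { [E → . ( ( b], [E → . g], [Y → . E g], [Y → . b E (], [Y' → . Y] }  — shift
  I1: { [E → ( . ( b] }  — shift
  I2: { [Y → E . g] }  — shift
  I3: { [Y' → Y .] }  — accept
  I4: { [E → . ( ( b], [E → . g], [Y → b . E (] }  — shift
  I5: { [E → g .] }  — reduce
  I6: { [Y → b E . (] }  — shift
  I7: { [Y → b E ( .] }  — reduce
  I8: { [Y → E g .] }  — reduce
  I9: { [E → ( ( . b] }  — shift
  I10: { [E → ( ( b .] }  — reduce

No state contains more than one complete item.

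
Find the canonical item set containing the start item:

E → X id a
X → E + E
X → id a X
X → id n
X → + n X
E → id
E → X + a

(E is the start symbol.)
First, augment the grammar with E' → E
I₀ = CLOSURE({ [E' → . E] }):
  [E' → . E] has the dot before E: add [E → . X id a], [E → . id], [E → . X + a]
  [E → . X id a] has the dot before X: add [X → . E + E], [X → . id a X], [X → . id n], [X → . + n X]
No further items can be added.

I₀ = { [E → . X + a], [E → . X id a], [E → . id], [E' → . E], [X → . + n X], [X → . E + E], [X → . id a X], [X → . id n] }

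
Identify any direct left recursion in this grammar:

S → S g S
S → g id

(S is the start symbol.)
Yes, S is left-recursive

S → S g S: LEFT RECURSIVE (starts with S)
S → g id: starts with g

The grammar has direct left recursion on: S.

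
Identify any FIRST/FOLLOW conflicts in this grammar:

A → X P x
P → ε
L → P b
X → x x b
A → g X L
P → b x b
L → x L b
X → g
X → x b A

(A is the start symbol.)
A FIRST/FOLLOW conflict occurs when a non-terminal N has a nullable alternative N → β (β ⇒* ε) and another alternative N → α with FIRST(α) ∩ FOLLOW(N) ≠ ∅: on such a lookahead the parser cannot decide between expanding α and letting N vanish via β.

Nullable non-terminals: P.

P: nullable alternative(s) P → ε; FOLLOW(P) = { 'b', 'x' }
  P → ε: FIRST \ {ε} = { } — this is the only nullable alternative, skip
  P → b x b: FIRST \ {ε} = { 'b' } — overlaps FOLLOW(P) on { 'b' }: CONFLICT

A, L, X have no nullable alternative, so no FIRST/FOLLOW check is needed there.

So the grammar has 1 FIRST/FOLLOW conflict (marked CONFLICT above).

Answer: Yes. P → b x b with FOLLOW(P) on { 'b' }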